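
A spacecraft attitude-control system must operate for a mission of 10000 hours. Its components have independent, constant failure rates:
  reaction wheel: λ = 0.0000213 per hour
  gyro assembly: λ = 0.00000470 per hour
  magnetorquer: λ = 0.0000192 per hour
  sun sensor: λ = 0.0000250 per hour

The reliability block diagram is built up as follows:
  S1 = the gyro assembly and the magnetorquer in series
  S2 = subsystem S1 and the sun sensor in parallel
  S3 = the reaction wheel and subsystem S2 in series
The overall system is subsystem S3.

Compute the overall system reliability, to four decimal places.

0.7702

R(reaction wheel) = exp(−0.0000213 × 10000) = 0.808156
R(gyro assembly) = exp(−0.00000470 × 10000) = 0.954087
R(magnetorquer) = exp(−0.0000192 × 10000) = 0.825307
R(sun sensor) = exp(−0.0000250 × 10000) = 0.778801
Series (gyro assembly and magnetorquer): 0.954087 × 0.825307 = 0.787415
Parallel ([0.787415] and sun sensor): 1 − (1 − 0.787415)(1 − 0.778801) = 0.952976
Series (reaction wheel and [0.952976]): 0.808156 × 0.952976 = 0.7702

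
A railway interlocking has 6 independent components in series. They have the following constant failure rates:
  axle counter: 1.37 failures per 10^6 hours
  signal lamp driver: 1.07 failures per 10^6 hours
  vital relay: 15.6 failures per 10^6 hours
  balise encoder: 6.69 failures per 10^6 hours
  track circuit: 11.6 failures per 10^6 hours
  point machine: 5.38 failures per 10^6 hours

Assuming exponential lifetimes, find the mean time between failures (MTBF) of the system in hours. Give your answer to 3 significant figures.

Series of exponential components: λ_sys = Σ λ_i
λ_sys = 0.00000137 + 0.00000107 + 0.0000156 + 0.00000669 + 0.0000116 + 0.00000538 = 4.1710e-05 /h
MTBF = 1 / λ_sys = 24000 h

24000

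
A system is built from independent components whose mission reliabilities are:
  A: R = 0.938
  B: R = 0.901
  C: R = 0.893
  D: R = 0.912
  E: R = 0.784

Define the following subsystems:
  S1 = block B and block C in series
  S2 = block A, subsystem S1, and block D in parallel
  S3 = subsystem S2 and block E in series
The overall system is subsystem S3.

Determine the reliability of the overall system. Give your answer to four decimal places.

Series (B and C): 0.901000 × 0.893000 = 0.804593
Parallel (A, [0.804593], and D): 1 − (1 − 0.938000)(1 − 0.804593)(1 − 0.912000) = 0.998934
Series ([0.998934] and E): 0.998934 × 0.784000 = 0.7832

0.7832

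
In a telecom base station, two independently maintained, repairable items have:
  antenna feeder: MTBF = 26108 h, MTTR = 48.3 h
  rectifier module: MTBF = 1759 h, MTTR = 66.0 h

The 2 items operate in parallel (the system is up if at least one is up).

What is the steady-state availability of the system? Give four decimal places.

A(antenna feeder) = MTBF/(MTBF+MTTR) = 26108/(26108+48.3) = 0.998153
A(rectifier module) = MTBF/(MTBF+MTTR) = 1759/(1759+66.0) = 0.963836
Parallel availability: 1 − (1 − 0.998153)(1 − 0.963836) = 0.9999

0.9999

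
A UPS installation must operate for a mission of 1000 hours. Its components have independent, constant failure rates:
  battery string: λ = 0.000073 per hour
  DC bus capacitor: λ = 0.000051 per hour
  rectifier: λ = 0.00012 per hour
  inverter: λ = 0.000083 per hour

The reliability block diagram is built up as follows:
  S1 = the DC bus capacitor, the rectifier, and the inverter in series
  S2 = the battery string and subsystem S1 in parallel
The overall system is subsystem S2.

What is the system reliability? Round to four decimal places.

0.9842

R(battery string) = exp(−0.000073 × 1000) = 0.929601
R(DC bus capacitor) = exp(−0.000051 × 1000) = 0.950279
R(rectifier) = exp(−0.00012 × 1000) = 0.886920
R(inverter) = exp(−0.000083 × 1000) = 0.920351
Series (DC bus capacitor, rectifier, and inverter): 0.950279 × 0.886920 × 0.920351 = 0.775692
Parallel (battery string and [0.775692]): 1 − (1 − 0.929601)(1 − 0.775692) = 0.9842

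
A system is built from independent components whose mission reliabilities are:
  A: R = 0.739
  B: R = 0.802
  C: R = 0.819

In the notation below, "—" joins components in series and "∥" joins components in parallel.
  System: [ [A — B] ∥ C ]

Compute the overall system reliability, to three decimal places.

0.926

Series (A and B): 0.73900 × 0.80200 = 0.59268
Parallel ([0.59268] and C): 1 − (1 − 0.59268)(1 − 0.81900) = 0.926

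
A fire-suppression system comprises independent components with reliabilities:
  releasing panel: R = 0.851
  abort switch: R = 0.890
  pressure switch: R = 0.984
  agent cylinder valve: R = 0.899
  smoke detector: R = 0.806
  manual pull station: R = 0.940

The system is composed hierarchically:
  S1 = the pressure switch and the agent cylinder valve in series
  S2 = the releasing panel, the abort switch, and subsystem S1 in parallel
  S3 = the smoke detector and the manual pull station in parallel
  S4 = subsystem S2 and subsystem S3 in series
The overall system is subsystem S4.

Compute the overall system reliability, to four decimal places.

Series (pressure switch and agent cylinder valve): 0.984000 × 0.899000 = 0.884616
Parallel (releasing panel, abort switch, and [0.884616]): 1 − (1 − 0.851000)(1 − 0.890000)(1 − 0.884616) = 0.998109
Parallel (smoke detector and manual pull station): 1 − (1 − 0.806000)(1 − 0.940000) = 0.988360
Series ([0.998109] and [0.988360]): 0.998109 × 0.988360 = 0.9865

0.9865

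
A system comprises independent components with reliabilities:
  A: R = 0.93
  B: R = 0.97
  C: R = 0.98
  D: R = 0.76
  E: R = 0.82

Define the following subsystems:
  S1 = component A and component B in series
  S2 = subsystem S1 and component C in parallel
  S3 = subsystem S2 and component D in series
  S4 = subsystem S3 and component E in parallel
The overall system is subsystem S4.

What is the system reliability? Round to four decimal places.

Series (A and B): 0.930000 × 0.970000 = 0.902100
Parallel ([0.902100] and C): 1 − (1 − 0.902100)(1 − 0.980000) = 0.998042
Series ([0.998042] and D): 0.998042 × 0.760000 = 0.758512
Parallel ([0.758512] and E): 1 − (1 − 0.758512)(1 − 0.820000) = 0.9565

0.9565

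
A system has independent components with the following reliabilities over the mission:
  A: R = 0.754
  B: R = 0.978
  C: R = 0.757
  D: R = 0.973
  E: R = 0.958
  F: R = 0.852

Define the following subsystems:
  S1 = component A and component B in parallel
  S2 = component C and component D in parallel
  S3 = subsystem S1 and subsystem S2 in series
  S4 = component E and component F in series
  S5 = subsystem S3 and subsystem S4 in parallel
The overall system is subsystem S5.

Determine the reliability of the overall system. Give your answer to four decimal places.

0.9978

Parallel (A and B): 1 − (1 − 0.754000)(1 − 0.978000) = 0.994588
Parallel (C and D): 1 − (1 − 0.757000)(1 − 0.973000) = 0.993439
Series ([0.994588] and [0.993439]): 0.994588 × 0.993439 = 0.988063
Series (E and F): 0.958000 × 0.852000 = 0.816216
Parallel ([0.988063] and [0.816216]): 1 − (1 − 0.988063)(1 − 0.816216) = 0.9978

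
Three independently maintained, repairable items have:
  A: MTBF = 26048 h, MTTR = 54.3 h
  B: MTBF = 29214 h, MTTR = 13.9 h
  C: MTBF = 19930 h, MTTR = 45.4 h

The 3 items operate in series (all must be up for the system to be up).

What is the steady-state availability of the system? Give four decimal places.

A(A) = MTBF/(MTBF+MTTR) = 26048/(26048+54.3) = 0.997920
A(B) = MTBF/(MTBF+MTTR) = 29214/(29214+13.9) = 0.999524
A(C) = MTBF/(MTBF+MTTR) = 19930/(19930+45.4) = 0.997727
Series availability: 0.997920 × 0.999524 × 0.997727 = 0.9952

0.9952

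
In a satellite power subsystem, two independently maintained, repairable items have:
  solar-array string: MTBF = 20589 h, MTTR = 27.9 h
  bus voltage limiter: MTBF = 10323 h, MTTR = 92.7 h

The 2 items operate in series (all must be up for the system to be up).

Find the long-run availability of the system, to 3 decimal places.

A(solar-array string) = MTBF/(MTBF+MTTR) = 20589/(20589+27.9) = 0.998647
A(bus voltage limiter) = MTBF/(MTBF+MTTR) = 10323/(10323+92.7) = 0.991100
Series availability: 0.998647 × 0.991100 = 0.990

0.990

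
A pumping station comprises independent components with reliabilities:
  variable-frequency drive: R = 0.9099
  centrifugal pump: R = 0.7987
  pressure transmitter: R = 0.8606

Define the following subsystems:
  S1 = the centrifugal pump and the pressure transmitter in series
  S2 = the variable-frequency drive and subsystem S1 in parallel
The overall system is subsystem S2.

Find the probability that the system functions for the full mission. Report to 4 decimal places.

0.9718

Series (centrifugal pump and pressure transmitter): 0.798700 × 0.860600 = 0.687361
Parallel (variable-frequency drive and [0.687361]): 1 − (1 − 0.909900)(1 − 0.687361) = 0.9718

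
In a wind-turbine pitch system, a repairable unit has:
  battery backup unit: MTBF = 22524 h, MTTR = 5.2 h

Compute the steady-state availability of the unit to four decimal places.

0.9998

A(battery backup unit) = MTBF/(MTBF+MTTR) = 22524/(22524+5.2) = 0.9998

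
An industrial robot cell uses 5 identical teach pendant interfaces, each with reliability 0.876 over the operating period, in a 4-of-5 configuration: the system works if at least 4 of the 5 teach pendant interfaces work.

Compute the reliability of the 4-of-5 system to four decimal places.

0.8809

R = Σ_{i=4}^{5} C(5,i) p^i (1−p)^{5−i} with p = 0.876
C(5,4)·0.876^4·0.124^1 = 0.365097
C(5,5)·0.876^5·0.124^0 = 0.515847
Sum = 0.8809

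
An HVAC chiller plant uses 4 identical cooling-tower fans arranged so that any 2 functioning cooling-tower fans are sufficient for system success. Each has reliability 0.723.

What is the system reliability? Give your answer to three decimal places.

R = Σ_{i=2}^{4} C(4,i) p^i (1−p)^{4−i} with p = 0.723
C(4,2)·0.723^2·0.277^2 = 0.24065
C(4,3)·0.723^3·0.277^1 = 0.41875
C(4,4)·0.723^4·0.277^0 = 0.27325
Sum = 0.933

0.933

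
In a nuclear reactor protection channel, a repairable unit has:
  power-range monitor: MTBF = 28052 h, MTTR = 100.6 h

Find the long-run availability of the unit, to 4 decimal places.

0.9964

A(power-range monitor) = MTBF/(MTBF+MTTR) = 28052/(28052+100.6) = 0.9964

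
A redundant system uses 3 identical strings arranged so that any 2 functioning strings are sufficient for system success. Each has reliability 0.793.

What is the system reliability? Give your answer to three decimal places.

R = Σ_{i=2}^{3} C(3,i) p^i (1−p)^{3−i} with p = 0.793
C(3,2)·0.793^2·0.207^1 = 0.39052
C(3,3)·0.793^3·0.207^0 = 0.49868
Sum = 0.889

0.889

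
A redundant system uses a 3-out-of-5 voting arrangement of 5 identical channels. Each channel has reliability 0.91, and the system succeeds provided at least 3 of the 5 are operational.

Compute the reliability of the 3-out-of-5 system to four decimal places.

R = Σ_{i=3}^{5} C(5,i) p^i (1−p)^{5−i} with p = 0.91
C(5,3)·0.91^3·0.09^2 = 0.061039
C(5,4)·0.91^4·0.09^1 = 0.308587
C(5,5)·0.91^5·0.09^0 = 0.624032
Sum = 0.9937

0.9937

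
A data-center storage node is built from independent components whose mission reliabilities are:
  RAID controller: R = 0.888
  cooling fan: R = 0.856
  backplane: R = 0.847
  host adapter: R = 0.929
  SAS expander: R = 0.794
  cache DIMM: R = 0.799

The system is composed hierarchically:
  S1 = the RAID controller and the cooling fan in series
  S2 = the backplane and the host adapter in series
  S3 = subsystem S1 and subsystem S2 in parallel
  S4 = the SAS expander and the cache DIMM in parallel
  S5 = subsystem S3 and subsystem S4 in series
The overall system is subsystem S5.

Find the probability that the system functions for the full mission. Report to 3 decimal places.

0.910

Series (RAID controller and cooling fan): 0.88800 × 0.85600 = 0.76013
Series (backplane and host adapter): 0.84700 × 0.92900 = 0.78686
Parallel ([0.76013] and [0.78686]): 1 − (1 − 0.76013)(1 − 0.78686) = 0.94887
Parallel (SAS expander and cache DIMM): 1 − (1 − 0.79400)(1 − 0.79900) = 0.95859
Series ([0.94887] and [0.95859]): 0.94887 × 0.95859 = 0.910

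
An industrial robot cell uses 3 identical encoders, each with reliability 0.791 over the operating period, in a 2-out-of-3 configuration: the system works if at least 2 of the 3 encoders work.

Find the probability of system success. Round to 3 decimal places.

R = Σ_{i=2}^{3} C(3,i) p^i (1−p)^{3−i} with p = 0.791
C(3,2)·0.791^2·0.209^1 = 0.39230
C(3,3)·0.791^3·0.209^0 = 0.49491
Sum = 0.887

0.887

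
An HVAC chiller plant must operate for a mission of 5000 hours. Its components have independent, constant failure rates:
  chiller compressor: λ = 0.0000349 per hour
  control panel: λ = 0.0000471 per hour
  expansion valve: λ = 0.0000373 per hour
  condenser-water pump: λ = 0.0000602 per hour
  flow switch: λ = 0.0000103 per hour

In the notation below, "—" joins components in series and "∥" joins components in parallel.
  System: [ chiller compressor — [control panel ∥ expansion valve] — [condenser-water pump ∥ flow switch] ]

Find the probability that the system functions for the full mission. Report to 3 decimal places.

0.799

R(chiller compressor) = exp(−0.0000349 × 5000) = 0.83988
R(control panel) = exp(−0.0000471 × 5000) = 0.79018
R(expansion valve) = exp(−0.0000373 × 5000) = 0.82986
R(condenser-water pump) = exp(−0.0000602 × 5000) = 0.74008
R(flow switch) = exp(−0.0000103 × 5000) = 0.94980
Parallel (control panel and expansion valve): 1 − (1 − 0.79018)(1 − 0.82986) = 0.96430
Parallel (condenser-water pump and flow switch): 1 − (1 − 0.74008)(1 − 0.94980) = 0.98695
Series (chiller compressor, [0.96430], and [0.98695]): 0.83988 × 0.96430 × 0.98695 = 0.799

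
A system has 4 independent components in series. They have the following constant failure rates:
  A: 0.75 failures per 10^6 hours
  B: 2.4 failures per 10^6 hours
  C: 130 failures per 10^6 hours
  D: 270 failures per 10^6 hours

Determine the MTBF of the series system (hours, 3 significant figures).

2480

Series of exponential components: λ_sys = Σ λ_i
λ_sys = 0.00000075 + 0.0000024 + 0.00013 + 0.00027 = 4.0315e-04 /h
MTBF = 1 / λ_sys = 2480 h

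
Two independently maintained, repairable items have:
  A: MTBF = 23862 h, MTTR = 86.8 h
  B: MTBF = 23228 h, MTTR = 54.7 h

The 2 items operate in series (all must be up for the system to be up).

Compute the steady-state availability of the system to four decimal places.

0.9940

A(A) = MTBF/(MTBF+MTTR) = 23862/(23862+86.8) = 0.996376
A(B) = MTBF/(MTBF+MTTR) = 23228/(23228+54.7) = 0.997651
Series availability: 0.996376 × 0.997651 = 0.9940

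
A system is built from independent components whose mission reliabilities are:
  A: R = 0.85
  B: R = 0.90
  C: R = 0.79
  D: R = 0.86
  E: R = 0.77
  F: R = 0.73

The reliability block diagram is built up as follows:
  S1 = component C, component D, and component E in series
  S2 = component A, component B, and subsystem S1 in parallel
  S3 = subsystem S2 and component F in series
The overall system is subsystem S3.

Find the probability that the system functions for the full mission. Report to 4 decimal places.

0.7248

Series (C, D, and E): 0.790000 × 0.860000 × 0.770000 = 0.523138
Parallel (A, B, and [0.523138]): 1 − (1 − 0.850000)(1 − 0.900000)(1 − 0.523138) = 0.992847
Series ([0.992847] and F): 0.992847 × 0.730000 = 0.7248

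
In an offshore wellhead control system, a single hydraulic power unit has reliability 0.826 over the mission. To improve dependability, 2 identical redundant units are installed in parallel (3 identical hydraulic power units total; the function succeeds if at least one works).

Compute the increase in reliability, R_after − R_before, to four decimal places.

0.1687

R_before = 0.826
R_after = 1 − (1 − 0.826)^3 = 0.9947
ΔR = 0.9947 − 0.826 = 0.1687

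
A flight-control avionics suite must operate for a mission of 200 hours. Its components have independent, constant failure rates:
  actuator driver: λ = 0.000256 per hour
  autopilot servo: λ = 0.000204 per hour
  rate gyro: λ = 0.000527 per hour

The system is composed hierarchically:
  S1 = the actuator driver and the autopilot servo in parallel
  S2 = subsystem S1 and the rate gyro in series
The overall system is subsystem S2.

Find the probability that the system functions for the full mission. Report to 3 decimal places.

0.898

R(actuator driver) = exp(−0.000256 × 200) = 0.95009
R(autopilot servo) = exp(−0.000204 × 200) = 0.96002
R(rate gyro) = exp(−0.000527 × 200) = 0.89996
Parallel (actuator driver and autopilot servo): 1 − (1 − 0.95009)(1 − 0.96002) = 0.99800
Series ([0.99800] and rate gyro): 0.99800 × 0.89996 = 0.898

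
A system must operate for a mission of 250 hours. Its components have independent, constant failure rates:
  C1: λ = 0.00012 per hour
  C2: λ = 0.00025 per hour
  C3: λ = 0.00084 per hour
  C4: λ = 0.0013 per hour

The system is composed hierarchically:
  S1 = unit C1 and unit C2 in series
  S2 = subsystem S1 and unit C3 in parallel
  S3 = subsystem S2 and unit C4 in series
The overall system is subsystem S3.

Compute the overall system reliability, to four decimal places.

0.7104

R(C1) = exp(−0.00012 × 250) = 0.970446
R(C2) = exp(−0.00025 × 250) = 0.939413
R(C3) = exp(−0.00084 × 250) = 0.810584
R(C4) = exp(−0.0013 × 250) = 0.722527
Series (C1 and C2): 0.970446 × 0.939413 = 0.911650
Parallel ([0.911650] and C3): 1 − (1 − 0.911650)(1 − 0.810584) = 0.983265
Series ([0.983265] and C4): 0.983265 × 0.722527 = 0.7104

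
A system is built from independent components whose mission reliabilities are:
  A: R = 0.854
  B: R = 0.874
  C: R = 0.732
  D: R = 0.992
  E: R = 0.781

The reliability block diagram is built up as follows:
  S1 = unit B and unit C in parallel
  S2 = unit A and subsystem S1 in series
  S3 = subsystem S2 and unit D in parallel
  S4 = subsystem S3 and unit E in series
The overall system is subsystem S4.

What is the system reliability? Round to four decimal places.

0.7799

Parallel (B and C): 1 − (1 − 0.874000)(1 − 0.732000) = 0.966232
Series (A and [0.966232]): 0.854000 × 0.966232 = 0.825162
Parallel ([0.825162] and D): 1 − (1 − 0.825162)(1 − 0.992000) = 0.998601
Series ([0.998601] and E): 0.998601 × 0.781000 = 0.7799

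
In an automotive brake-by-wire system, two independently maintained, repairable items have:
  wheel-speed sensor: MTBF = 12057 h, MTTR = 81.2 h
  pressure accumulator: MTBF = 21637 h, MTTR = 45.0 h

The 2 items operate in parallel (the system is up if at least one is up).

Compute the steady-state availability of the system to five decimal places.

A(wheel-speed sensor) = MTBF/(MTBF+MTTR) = 12057/(12057+81.2) = 0.993310
A(pressure accumulator) = MTBF/(MTBF+MTTR) = 21637/(21637+45.0) = 0.997925
Parallel availability: 1 − (1 − 0.993310)(1 − 0.997925) = 0.99999

0.99999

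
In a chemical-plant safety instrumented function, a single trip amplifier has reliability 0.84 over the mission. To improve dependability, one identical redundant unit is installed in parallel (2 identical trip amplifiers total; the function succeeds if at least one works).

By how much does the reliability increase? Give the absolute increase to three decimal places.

0.134

R_before = 0.84
R_after = 1 − (1 − 0.84)^2 = 0.974
ΔR = 0.974 − 0.84 = 0.134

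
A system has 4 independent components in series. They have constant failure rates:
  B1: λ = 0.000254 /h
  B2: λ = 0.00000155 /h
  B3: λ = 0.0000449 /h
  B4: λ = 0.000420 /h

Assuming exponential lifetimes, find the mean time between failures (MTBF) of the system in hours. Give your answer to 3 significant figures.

1390

Series of exponential components: λ_sys = Σ λ_i
λ_sys = 0.000254 + 0.00000155 + 0.0000449 + 0.000420 = 7.2045e-04 /h
MTBF = 1 / λ_sys = 1390 h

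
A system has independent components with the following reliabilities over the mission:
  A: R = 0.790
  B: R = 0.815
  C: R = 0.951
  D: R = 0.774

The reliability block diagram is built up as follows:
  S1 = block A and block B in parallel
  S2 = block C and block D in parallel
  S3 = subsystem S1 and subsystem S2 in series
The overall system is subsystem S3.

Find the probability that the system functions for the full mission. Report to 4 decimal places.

0.9505

Parallel (A and B): 1 − (1 − 0.790000)(1 − 0.815000) = 0.961150
Parallel (C and D): 1 − (1 − 0.951000)(1 − 0.774000) = 0.988926
Series ([0.961150] and [0.988926]): 0.961150 × 0.988926 = 0.9505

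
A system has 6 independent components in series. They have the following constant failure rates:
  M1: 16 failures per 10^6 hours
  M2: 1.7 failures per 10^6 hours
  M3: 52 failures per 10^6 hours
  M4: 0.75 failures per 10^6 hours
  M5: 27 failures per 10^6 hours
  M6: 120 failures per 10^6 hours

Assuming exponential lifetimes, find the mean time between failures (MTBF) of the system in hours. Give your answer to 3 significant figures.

4600

Series of exponential components: λ_sys = Σ λ_i
λ_sys = 0.000016 + 0.0000017 + 0.000052 + 0.00000075 + 0.000027 + 0.00012 = 2.1745e-04 /h
MTBF = 1 / λ_sys = 4600 h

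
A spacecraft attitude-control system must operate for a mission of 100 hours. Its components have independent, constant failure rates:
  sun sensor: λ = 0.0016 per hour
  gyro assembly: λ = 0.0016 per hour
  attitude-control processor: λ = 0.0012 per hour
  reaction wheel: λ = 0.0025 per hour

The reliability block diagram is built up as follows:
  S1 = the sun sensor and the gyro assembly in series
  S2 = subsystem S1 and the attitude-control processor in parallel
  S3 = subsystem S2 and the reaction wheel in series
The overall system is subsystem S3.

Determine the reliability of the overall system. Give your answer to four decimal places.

R(sun sensor) = exp(−0.0016 × 100) = 0.852144
R(gyro assembly) = exp(−0.0016 × 100) = 0.852144
R(attitude-control processor) = exp(−0.0012 × 100) = 0.886920
R(reaction wheel) = exp(−0.0025 × 100) = 0.778801
Series (sun sensor and gyro assembly): 0.852144 × 0.852144 = 0.726149
Parallel ([0.726149] and attitude-control processor): 1 − (1 − 0.726149)(1 − 0.886920) = 0.969033
Series ([0.969033] and reaction wheel): 0.969033 × 0.778801 = 0.7547

0.7547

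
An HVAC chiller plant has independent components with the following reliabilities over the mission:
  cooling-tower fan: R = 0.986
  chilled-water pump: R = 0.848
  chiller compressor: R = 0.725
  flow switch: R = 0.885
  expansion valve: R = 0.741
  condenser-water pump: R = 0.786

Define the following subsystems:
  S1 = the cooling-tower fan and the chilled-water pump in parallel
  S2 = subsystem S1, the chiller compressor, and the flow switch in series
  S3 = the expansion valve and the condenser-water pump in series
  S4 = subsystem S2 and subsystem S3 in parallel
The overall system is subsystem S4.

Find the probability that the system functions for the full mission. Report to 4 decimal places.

0.8498

Parallel (cooling-tower fan and chilled-water pump): 1 − (1 − 0.986000)(1 − 0.848000) = 0.997872
Series ([0.997872], chiller compressor, and flow switch): 0.997872 × 0.725000 × 0.885000 = 0.640260
Series (expansion valve and condenser-water pump): 0.741000 × 0.786000 = 0.582426
Parallel ([0.640260] and [0.582426]): 1 − (1 − 0.640260)(1 − 0.582426) = 0.8498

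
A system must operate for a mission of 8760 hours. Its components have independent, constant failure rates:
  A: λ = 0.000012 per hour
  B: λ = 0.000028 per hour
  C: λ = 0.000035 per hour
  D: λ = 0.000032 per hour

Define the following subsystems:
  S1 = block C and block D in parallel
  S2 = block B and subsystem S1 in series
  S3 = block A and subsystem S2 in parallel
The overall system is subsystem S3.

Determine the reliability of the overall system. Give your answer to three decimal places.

R(A) = exp(−0.000012 × 8760) = 0.90022
R(B) = exp(−0.000028 × 8760) = 0.78249
R(C) = exp(−0.000035 × 8760) = 0.73594
R(D) = exp(−0.000032 × 8760) = 0.75554
Parallel (C and D): 1 − (1 − 0.73594)(1 − 0.75554) = 0.93545
Series (B and [0.93545]): 0.78249 × 0.93545 = 0.73198
Parallel (A and [0.73198]): 1 − (1 − 0.90022)(1 − 0.73198) = 0.973

0.973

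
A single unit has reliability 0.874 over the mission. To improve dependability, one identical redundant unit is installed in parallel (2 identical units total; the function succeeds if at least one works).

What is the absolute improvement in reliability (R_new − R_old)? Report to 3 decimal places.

0.110

R_before = 0.874
R_after = 1 − (1 − 0.874)^2 = 0.984
ΔR = 0.984 − 0.874 = 0.110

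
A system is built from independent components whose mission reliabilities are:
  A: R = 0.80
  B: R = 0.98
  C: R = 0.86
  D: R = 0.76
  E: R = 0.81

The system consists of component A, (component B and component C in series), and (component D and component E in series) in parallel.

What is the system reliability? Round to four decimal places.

Series (B and C): 0.980000 × 0.860000 = 0.842800
Series (D and E): 0.760000 × 0.810000 = 0.615600
Parallel (A, [0.842800], and [0.615600]): 1 − (1 − 0.800000)(1 − 0.842800)(1 − 0.615600) = 0.9879

0.9879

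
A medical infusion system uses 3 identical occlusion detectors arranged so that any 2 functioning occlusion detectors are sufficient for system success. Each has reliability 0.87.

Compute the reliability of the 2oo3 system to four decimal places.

R = Σ_{i=2}^{3} C(3,i) p^i (1−p)^{3−i} with p = 0.87
C(3,2)·0.87^2·0.13^1 = 0.295191
C(3,3)·0.87^3·0.13^0 = 0.658503
Sum = 0.9537

0.9537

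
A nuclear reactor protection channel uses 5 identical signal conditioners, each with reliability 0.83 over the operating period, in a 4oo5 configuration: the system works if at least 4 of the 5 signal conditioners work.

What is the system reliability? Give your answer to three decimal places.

R = Σ_{i=4}^{5} C(5,i) p^i (1−p)^{5−i} with p = 0.83
C(5,4)·0.83^4·0.17^1 = 0.40340
C(5,5)·0.83^5·0.17^0 = 0.39390
Sum = 0.797

0.797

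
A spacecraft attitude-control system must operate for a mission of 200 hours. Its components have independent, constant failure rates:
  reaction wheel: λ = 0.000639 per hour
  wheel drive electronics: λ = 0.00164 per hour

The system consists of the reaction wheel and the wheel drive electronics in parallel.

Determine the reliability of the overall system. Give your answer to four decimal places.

R(reaction wheel) = exp(−0.000639 × 200) = 0.880029
R(wheel drive electronics) = exp(−0.00164 × 200) = 0.720363
Parallel (reaction wheel and wheel drive electronics): 1 − (1 − 0.880029)(1 − 0.720363) = 0.9665

0.9665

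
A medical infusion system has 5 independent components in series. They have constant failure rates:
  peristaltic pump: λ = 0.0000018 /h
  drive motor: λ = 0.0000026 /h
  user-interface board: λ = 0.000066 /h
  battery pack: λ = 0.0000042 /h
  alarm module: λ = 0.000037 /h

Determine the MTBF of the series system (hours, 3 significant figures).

8960

Series of exponential components: λ_sys = Σ λ_i
λ_sys = 0.0000018 + 0.0000026 + 0.000066 + 0.0000042 + 0.000037 = 1.1160e-04 /h
MTBF = 1 / λ_sys = 8960 h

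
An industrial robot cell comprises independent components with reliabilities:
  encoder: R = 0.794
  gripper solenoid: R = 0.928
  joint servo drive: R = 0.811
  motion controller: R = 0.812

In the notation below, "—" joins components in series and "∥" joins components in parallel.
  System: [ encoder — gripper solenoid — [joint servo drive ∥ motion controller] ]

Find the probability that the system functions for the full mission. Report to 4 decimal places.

Parallel (joint servo drive and motion controller): 1 − (1 − 0.811000)(1 − 0.812000) = 0.964468
Series (encoder, gripper solenoid, and [0.964468]): 0.794000 × 0.928000 × 0.964468 = 0.7107

0.7107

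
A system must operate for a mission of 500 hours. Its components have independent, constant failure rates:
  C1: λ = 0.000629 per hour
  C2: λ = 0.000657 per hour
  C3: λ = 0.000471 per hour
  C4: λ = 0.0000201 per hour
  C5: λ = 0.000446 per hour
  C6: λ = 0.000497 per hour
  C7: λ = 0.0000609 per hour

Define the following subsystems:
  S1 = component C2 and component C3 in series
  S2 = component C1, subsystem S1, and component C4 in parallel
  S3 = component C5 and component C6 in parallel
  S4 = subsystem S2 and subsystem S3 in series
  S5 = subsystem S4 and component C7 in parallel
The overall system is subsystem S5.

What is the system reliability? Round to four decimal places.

0.9986

R(C1) = exp(−0.000629 × 500) = 0.730154
R(C2) = exp(−0.000657 × 500) = 0.720003
R(C3) = exp(−0.000471 × 500) = 0.790176
R(C4) = exp(−0.0000201 × 500) = 0.990000
R(C5) = exp(−0.000446 × 500) = 0.800115
R(C6) = exp(−0.000497 × 500) = 0.779970
R(C7) = exp(−0.0000609 × 500) = 0.970009
Series (C2 and C3): 0.720003 × 0.790176 = 0.568929
Parallel (C1, [0.568929], and C4): 1 − (1 − 0.730154)(1 − 0.568929)(1 − 0.990000) = 0.998837
Parallel (C5 and C6): 1 − (1 − 0.800115)(1 − 0.779970) = 0.956019
Series ([0.998837] and [0.956019]): 0.998837 × 0.956019 = 0.954907
Parallel ([0.954907] and C7): 1 − (1 − 0.954907)(1 − 0.970009) = 0.9986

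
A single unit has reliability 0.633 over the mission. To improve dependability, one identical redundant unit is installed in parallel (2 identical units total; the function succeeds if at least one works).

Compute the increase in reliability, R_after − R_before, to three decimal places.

0.232

R_before = 0.633
R_after = 1 − (1 − 0.633)^2 = 0.865
ΔR = 0.865 − 0.633 = 0.232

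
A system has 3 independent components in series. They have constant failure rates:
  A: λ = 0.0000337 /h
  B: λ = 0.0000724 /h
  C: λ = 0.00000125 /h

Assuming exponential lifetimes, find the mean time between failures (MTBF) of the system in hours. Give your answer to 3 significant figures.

Series of exponential components: λ_sys = Σ λ_i
λ_sys = 0.0000337 + 0.0000724 + 0.00000125 = 1.0735e-04 /h
MTBF = 1 / λ_sys = 9320 h

9320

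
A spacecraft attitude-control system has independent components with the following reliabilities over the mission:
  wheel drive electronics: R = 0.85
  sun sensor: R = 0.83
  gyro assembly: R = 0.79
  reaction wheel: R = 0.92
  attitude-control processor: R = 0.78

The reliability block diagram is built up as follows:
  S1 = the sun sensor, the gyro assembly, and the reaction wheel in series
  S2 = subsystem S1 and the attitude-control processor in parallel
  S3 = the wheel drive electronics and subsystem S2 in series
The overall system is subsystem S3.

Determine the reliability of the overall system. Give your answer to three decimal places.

Series (sun sensor, gyro assembly, and reaction wheel): 0.83000 × 0.79000 × 0.92000 = 0.60324
Parallel ([0.60324] and attitude-control processor): 1 − (1 − 0.60324)(1 − 0.78000) = 0.91271
Series (wheel drive electronics and [0.91271]): 0.85000 × 0.91271 = 0.776

0.776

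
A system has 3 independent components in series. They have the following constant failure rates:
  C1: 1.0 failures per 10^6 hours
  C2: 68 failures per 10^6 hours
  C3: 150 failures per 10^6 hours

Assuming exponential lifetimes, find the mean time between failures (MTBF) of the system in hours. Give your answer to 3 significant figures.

Series of exponential components: λ_sys = Σ λ_i
λ_sys = 0.0000010 + 0.000068 + 0.00015 = 2.1900e-04 /h
MTBF = 1 / λ_sys = 4570 h

4570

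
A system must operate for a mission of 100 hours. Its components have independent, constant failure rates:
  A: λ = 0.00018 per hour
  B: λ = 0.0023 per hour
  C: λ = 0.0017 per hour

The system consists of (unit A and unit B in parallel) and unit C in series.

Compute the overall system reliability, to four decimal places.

0.8406

R(A) = exp(−0.00018 × 100) = 0.982161
R(B) = exp(−0.0023 × 100) = 0.794534
R(C) = exp(−0.0017 × 100) = 0.843665
Parallel (A and B): 1 − (1 − 0.982161)(1 − 0.794534) = 0.996335
Series ([0.996335] and C): 0.996335 × 0.843665 = 0.8406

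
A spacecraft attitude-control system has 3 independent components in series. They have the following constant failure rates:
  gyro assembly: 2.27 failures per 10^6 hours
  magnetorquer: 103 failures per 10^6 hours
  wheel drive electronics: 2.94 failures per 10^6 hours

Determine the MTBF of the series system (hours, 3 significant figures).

9240

Series of exponential components: λ_sys = Σ λ_i
λ_sys = 0.00000227 + 0.000103 + 0.00000294 = 1.0821e-04 /h
MTBF = 1 / λ_sys = 9240 h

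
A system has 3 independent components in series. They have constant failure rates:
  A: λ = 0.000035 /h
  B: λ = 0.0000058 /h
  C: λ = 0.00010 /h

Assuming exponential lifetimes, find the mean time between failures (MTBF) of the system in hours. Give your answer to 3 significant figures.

7100

Series of exponential components: λ_sys = Σ λ_i
λ_sys = 0.000035 + 0.0000058 + 0.00010 = 1.4080e-04 /h
MTBF = 1 / λ_sys = 7100 h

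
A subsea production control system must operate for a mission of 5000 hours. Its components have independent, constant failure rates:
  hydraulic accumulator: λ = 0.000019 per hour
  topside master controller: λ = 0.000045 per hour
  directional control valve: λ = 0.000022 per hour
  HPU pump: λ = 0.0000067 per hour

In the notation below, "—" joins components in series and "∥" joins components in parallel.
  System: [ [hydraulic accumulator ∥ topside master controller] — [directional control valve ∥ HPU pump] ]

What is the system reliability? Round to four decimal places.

0.9784

R(hydraulic accumulator) = exp(−0.000019 × 5000) = 0.909373
R(topside master controller) = exp(−0.000045 × 5000) = 0.798516
R(directional control valve) = exp(−0.000022 × 5000) = 0.895834
R(HPU pump) = exp(−0.0000067 × 5000) = 0.967055
Parallel (hydraulic accumulator and topside master controller): 1 − (1 − 0.909373)(1 − 0.798516) = 0.981740
Parallel (directional control valve and HPU pump): 1 − (1 − 0.895834)(1 − 0.967055) = 0.996568
Series ([0.981740] and [0.996568]): 0.981740 × 0.996568 = 0.9784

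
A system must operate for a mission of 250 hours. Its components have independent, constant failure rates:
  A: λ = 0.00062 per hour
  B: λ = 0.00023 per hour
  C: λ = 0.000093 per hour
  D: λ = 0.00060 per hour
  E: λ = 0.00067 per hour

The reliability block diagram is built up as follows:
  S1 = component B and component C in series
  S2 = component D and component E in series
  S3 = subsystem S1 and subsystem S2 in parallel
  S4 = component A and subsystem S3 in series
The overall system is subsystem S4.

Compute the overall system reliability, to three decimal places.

R(A) = exp(−0.00062 × 250) = 0.85642
R(B) = exp(−0.00023 × 250) = 0.94412
R(C) = exp(−0.000093 × 250) = 0.97702
R(D) = exp(−0.00060 × 250) = 0.86071
R(E) = exp(−0.00067 × 250) = 0.84578
Series (B and C): 0.94412 × 0.97702 = 0.92242
Series (D and E): 0.86071 × 0.84578 = 0.72797
Parallel ([0.92242] and [0.72797]): 1 − (1 − 0.92242)(1 − 0.72797) = 0.97890
Series (A and [0.97890]): 0.85642 × 0.97890 = 0.838

0.838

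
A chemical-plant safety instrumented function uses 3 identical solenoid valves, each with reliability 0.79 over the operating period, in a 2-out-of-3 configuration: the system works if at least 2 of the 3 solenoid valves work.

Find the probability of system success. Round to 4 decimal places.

0.8862

R = Σ_{i=2}^{3} C(3,i) p^i (1−p)^{3−i} with p = 0.79
C(3,2)·0.79^2·0.21^1 = 0.393183
C(3,3)·0.79^3·0.21^0 = 0.493039
Sum = 0.8862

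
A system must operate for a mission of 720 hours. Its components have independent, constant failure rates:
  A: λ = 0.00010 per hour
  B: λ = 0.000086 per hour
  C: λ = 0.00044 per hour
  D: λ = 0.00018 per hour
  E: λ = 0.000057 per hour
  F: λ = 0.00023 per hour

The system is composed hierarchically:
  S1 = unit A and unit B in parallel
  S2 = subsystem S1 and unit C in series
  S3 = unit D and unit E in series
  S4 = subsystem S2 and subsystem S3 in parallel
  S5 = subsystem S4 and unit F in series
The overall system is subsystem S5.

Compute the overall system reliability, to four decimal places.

0.8109

R(A) = exp(−0.00010 × 720) = 0.930531
R(B) = exp(−0.000086 × 720) = 0.939958
R(C) = exp(−0.00044 × 720) = 0.728476
R(D) = exp(−0.00018 × 720) = 0.878447
R(E) = exp(−0.000057 × 720) = 0.959791
R(F) = exp(−0.00023 × 720) = 0.847385
Parallel (A and B): 1 − (1 − 0.930531)(1 − 0.939958) = 0.995829
Series ([0.995829] and C): 0.995829 × 0.728476 = 0.725438
Series (D and E): 0.878447 × 0.959791 = 0.843126
Parallel ([0.725438] and [0.843126]): 1 − (1 − 0.725438)(1 − 0.843126) = 0.956928
Series ([0.956928] and F): 0.956928 × 0.847385 = 0.8109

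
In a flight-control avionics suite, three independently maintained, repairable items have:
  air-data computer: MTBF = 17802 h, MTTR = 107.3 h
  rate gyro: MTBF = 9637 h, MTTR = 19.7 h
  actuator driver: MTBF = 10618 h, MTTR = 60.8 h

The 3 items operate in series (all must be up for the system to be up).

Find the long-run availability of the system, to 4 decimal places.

A(air-data computer) = MTBF/(MTBF+MTTR) = 17802/(17802+107.3) = 0.994009
A(rate gyro) = MTBF/(MTBF+MTTR) = 9637/(9637+19.7) = 0.997960
A(actuator driver) = MTBF/(MTBF+MTTR) = 10618/(10618+60.8) = 0.994306
Series availability: 0.994009 × 0.997960 × 0.994306 = 0.9863

0.9863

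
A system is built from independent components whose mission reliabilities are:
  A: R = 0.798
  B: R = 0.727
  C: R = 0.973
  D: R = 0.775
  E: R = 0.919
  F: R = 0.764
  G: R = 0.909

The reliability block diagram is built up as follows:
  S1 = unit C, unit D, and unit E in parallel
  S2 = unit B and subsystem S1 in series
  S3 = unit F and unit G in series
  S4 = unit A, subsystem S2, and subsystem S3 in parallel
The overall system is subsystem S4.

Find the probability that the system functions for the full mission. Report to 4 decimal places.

0.9831

Parallel (C, D, and E): 1 − (1 − 0.973000)(1 − 0.775000)(1 − 0.919000) = 0.999508
Series (B and [0.999508]): 0.727000 × 0.999508 = 0.726642
Series (F and G): 0.764000 × 0.909000 = 0.694476
Parallel (A, [0.726642], and [0.694476]): 1 − (1 − 0.798000)(1 − 0.726642)(1 − 0.694476) = 0.9831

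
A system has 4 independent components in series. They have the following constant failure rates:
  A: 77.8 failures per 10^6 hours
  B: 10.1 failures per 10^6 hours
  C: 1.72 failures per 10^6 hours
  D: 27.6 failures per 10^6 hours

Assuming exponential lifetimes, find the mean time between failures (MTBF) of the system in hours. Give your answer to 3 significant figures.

8530

Series of exponential components: λ_sys = Σ λ_i
λ_sys = 0.0000778 + 0.0000101 + 0.00000172 + 0.0000276 = 1.1722e-04 /h
MTBF = 1 / λ_sys = 8530 h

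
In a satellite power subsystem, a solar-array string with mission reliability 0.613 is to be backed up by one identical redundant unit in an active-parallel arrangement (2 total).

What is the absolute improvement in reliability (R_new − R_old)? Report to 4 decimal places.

0.2372

R_before = 0.613
R_after = 1 − (1 − 0.613)^2 = 0.8502
ΔR = 0.8502 − 0.613 = 0.2372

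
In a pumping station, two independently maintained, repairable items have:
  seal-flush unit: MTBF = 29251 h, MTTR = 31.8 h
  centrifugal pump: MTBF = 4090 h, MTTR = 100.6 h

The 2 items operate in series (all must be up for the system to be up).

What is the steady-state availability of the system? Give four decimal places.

A(seal-flush unit) = MTBF/(MTBF+MTTR) = 29251/(29251+31.8) = 0.998914
A(centrifugal pump) = MTBF/(MTBF+MTTR) = 4090/(4090+100.6) = 0.975994
Series availability: 0.998914 × 0.975994 = 0.9749

0.9749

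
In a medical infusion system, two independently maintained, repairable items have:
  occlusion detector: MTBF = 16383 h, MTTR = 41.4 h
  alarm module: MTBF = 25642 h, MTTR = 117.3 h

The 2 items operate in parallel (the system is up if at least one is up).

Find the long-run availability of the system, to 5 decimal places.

0.99999

A(occlusion detector) = MTBF/(MTBF+MTTR) = 16383/(16383+41.4) = 0.997479
A(alarm module) = MTBF/(MTBF+MTTR) = 25642/(25642+117.3) = 0.995446
Parallel availability: 1 − (1 − 0.997479)(1 − 0.995446) = 0.99999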